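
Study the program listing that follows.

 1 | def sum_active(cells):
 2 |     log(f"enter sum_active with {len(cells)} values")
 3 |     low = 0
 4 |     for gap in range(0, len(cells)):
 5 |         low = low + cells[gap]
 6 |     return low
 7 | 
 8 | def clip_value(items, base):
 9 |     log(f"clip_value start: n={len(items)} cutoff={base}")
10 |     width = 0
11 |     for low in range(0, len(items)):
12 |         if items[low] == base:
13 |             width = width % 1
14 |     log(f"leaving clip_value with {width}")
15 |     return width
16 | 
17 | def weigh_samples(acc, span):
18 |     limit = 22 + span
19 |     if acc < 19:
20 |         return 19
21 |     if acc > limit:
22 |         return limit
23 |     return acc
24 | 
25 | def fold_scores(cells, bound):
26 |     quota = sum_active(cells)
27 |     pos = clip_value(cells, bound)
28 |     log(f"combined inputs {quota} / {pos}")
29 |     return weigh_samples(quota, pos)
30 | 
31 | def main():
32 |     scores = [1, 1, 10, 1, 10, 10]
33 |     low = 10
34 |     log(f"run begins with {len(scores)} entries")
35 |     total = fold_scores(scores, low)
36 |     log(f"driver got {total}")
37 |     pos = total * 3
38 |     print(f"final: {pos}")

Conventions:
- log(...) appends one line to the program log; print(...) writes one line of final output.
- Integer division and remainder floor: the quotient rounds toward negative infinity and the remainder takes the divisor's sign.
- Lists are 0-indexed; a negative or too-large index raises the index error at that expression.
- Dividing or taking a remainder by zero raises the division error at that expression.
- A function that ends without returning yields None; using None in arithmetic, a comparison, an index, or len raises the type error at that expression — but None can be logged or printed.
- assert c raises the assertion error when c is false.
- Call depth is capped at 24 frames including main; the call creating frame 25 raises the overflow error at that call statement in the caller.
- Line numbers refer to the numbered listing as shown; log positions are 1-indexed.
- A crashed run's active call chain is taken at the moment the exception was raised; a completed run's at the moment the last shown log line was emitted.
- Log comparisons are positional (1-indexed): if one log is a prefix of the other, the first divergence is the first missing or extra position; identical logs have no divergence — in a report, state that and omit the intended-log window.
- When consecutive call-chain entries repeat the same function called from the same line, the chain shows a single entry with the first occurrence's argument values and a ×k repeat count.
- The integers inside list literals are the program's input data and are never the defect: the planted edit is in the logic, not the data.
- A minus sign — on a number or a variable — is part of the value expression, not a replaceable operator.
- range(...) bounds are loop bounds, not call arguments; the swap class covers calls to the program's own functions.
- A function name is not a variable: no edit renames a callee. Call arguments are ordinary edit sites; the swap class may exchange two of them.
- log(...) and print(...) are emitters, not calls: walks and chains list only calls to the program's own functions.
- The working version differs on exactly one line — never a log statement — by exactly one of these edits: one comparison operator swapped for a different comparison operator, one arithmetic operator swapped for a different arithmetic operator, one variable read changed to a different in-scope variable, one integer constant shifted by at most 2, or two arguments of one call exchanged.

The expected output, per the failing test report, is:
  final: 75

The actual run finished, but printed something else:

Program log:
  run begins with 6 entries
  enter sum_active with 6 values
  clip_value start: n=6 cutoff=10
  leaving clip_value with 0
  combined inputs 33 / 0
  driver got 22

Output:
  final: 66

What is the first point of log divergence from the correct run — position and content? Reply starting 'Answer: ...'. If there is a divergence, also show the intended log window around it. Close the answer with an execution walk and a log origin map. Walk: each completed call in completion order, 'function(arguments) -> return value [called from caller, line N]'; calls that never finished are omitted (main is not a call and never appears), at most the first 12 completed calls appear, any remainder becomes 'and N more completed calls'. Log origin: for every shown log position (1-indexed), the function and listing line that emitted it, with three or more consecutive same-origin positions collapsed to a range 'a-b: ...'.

Answer: position 4 — shown 'leaving clip_value with 0', intended 'leaving clip_value with 3'.
Intended log window:
  2: enter sum_active with 6 values
  3: clip_value start: n=6 cutoff=10
  4: leaving clip_value with 3
  5: combined inputs 33 / 3
Execution walk:
  sum_active([1, 1, 10, 1, 10, 10]) -> 33  [called from fold_scores, line 26]
  clip_value([1, 1, 10, 1, 10, 10], 10) -> 0  [called from fold_scores, line 27]
  weigh_samples(33, 0) -> 22  [called from fold_scores, line 29]
  fold_scores([1, 1, 10, 1, 10, 10], 10) -> 22  [called from main, line 35]
Origin of each log line:
  1: emitted by main (line 34)
  2: emitted by sum_active (line 2)
  3: emitted by clip_value (line 9)
  4: emitted by clip_value (line 14)
  5: emitted by fold_scores (line 28)
  6: emitted by main (line 36)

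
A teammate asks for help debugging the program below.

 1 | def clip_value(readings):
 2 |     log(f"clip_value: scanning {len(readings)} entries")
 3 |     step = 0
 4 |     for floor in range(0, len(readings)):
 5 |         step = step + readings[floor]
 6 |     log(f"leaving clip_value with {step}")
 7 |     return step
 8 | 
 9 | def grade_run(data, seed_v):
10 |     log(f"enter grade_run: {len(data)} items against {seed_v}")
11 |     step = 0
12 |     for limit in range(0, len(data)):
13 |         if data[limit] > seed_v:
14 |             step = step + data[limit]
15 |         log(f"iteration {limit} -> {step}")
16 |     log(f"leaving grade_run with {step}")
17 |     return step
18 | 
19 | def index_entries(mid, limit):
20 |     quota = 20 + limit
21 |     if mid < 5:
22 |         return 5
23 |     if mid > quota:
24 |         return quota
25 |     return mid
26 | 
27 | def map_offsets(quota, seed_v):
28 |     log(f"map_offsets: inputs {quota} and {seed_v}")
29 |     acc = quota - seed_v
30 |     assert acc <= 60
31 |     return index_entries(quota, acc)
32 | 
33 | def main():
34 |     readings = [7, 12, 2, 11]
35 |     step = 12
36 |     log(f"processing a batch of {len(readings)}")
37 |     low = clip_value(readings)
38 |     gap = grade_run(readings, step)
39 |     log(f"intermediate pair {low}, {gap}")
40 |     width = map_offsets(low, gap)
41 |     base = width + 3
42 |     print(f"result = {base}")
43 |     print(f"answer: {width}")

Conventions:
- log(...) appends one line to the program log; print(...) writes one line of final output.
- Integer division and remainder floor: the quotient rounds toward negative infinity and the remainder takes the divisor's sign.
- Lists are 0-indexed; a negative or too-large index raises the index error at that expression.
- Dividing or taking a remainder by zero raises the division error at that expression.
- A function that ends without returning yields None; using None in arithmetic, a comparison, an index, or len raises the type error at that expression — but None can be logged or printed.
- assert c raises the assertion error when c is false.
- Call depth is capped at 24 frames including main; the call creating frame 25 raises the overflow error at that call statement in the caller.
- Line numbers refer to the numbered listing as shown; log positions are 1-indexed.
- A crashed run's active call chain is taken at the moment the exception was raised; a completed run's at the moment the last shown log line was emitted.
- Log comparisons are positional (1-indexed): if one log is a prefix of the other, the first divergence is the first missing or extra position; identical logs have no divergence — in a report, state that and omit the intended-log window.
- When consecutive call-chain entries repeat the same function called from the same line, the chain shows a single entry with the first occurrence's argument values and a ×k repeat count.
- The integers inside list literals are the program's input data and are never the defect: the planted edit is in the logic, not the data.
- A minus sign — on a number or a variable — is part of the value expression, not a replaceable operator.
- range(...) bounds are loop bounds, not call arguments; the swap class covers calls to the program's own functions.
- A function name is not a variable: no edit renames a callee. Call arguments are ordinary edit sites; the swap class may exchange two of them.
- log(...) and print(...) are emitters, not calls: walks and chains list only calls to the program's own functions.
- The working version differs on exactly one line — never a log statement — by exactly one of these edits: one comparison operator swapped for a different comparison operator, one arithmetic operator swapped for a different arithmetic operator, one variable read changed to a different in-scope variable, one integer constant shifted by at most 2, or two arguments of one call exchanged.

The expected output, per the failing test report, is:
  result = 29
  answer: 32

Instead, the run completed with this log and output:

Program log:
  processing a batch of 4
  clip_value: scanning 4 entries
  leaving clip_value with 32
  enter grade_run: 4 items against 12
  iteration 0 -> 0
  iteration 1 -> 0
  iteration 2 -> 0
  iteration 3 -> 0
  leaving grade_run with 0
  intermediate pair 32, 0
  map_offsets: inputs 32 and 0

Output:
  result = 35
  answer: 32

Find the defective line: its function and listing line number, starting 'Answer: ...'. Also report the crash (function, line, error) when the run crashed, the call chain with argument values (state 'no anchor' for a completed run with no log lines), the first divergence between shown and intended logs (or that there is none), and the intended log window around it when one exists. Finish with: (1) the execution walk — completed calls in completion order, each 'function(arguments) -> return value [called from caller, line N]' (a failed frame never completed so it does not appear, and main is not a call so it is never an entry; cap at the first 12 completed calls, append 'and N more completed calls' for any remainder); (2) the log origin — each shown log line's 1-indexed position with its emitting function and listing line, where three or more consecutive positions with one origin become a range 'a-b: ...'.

Answer: the defect is in main at line 41.
Core observation: The two runs log identically and part ways only at the printed values.
Call chain: main -> map_offsets(32, 0) (called at line 40).
First divergence: there is none — every log position agrees.
Execution walk:
  clip_value([7, 12, 2, 11]) -> 32  [called from main, line 37]
  grade_run([7, 12, 2, 11], 12) -> 0  [called from main, line 38]
  index_entries(32, 32) -> 32  [called from map_offsets, line 31]
  map_offsets(32, 0) -> 32  [called from main, line 40]
Origin of each log line:
  1: emitted by main (line 36)
  2: emitted by clip_value (line 2)
  3: emitted by clip_value (line 6)
  4: emitted by grade_run (line 10)
  5-8: emitted by grade_run (line 15)
  9: emitted by grade_run (line 16)
  10: emitted by main (line 39)
  11: emitted by map_offsets (line 28)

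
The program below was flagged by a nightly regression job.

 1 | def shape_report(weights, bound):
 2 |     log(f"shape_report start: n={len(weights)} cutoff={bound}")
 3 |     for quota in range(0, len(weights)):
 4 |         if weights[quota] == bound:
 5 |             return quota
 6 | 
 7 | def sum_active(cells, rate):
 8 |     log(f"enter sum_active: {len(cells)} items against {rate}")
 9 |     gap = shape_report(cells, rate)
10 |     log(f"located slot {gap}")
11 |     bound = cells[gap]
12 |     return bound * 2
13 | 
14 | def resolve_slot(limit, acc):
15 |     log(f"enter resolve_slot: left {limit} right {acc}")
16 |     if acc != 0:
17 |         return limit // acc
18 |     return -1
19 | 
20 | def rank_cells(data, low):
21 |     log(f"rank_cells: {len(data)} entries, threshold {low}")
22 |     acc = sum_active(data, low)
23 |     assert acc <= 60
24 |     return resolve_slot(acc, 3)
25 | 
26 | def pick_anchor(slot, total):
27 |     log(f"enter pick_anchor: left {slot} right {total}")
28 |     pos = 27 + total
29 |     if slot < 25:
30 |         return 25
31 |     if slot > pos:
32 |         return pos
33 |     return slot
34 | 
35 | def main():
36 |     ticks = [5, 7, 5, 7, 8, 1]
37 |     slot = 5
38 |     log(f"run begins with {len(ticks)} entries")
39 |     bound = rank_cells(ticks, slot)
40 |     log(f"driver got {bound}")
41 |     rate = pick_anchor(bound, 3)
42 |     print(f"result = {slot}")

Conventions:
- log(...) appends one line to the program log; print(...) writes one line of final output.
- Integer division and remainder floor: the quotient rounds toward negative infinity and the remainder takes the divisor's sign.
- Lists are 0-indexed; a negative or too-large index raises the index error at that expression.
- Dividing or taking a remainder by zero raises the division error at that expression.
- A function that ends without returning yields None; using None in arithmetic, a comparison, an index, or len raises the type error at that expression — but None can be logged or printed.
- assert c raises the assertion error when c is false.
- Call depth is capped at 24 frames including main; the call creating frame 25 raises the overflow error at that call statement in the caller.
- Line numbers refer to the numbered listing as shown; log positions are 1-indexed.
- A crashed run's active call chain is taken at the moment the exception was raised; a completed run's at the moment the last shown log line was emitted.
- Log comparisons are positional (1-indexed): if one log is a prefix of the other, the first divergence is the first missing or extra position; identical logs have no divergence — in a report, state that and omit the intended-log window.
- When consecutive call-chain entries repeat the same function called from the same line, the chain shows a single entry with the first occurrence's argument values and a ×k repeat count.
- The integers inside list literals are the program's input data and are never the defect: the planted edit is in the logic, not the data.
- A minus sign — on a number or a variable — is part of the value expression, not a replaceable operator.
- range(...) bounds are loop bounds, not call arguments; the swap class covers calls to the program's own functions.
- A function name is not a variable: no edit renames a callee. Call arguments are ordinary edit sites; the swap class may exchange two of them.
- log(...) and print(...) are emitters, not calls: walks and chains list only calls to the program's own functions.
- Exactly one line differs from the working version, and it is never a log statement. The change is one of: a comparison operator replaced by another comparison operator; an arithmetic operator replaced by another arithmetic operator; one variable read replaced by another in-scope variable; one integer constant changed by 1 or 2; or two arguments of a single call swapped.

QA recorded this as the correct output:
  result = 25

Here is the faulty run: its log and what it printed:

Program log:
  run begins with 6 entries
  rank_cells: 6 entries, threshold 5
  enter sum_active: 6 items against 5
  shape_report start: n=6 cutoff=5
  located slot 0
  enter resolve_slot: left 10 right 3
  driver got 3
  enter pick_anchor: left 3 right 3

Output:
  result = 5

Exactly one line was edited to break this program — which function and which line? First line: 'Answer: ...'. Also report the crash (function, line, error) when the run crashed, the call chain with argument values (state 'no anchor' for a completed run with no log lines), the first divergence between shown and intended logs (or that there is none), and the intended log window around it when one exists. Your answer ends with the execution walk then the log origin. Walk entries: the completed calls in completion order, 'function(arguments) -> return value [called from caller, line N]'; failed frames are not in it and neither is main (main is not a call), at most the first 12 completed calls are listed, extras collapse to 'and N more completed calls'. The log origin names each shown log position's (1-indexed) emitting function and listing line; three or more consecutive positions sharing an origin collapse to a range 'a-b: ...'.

Answer: the defect is in main at line 42.
The tell: Nothing in the log betrays the bug — only the output does.
Call chain: main -> pick_anchor(3, 3) (called at line 41).
First divergence: none; the two logs match at every position.
Execution walk:
  shape_report([5, 7, 5, 7, 8, 1], 5) -> 0  [called from sum_active, line 9]
  sum_active([5, 7, 5, 7, 8, 1], 5) -> 10  [called from rank_cells, line 22]
  resolve_slot(10, 3) -> 3  [called from rank_cells, line 24]
  rank_cells([5, 7, 5, 7, 8, 1], 5) -> 3  [called from main, line 39]
  pick_anchor(3, 3) -> 25  [called from main, line 41]
Log line origins:
  1 — main, line 38
  2 — rank_cells, line 21
  3 — sum_active, line 8
  4 — shape_report, line 2
  5 — sum_active, line 10
  6 — resolve_slot, line 15
  7 — main, line 40
  8 — pick_anchor, line 27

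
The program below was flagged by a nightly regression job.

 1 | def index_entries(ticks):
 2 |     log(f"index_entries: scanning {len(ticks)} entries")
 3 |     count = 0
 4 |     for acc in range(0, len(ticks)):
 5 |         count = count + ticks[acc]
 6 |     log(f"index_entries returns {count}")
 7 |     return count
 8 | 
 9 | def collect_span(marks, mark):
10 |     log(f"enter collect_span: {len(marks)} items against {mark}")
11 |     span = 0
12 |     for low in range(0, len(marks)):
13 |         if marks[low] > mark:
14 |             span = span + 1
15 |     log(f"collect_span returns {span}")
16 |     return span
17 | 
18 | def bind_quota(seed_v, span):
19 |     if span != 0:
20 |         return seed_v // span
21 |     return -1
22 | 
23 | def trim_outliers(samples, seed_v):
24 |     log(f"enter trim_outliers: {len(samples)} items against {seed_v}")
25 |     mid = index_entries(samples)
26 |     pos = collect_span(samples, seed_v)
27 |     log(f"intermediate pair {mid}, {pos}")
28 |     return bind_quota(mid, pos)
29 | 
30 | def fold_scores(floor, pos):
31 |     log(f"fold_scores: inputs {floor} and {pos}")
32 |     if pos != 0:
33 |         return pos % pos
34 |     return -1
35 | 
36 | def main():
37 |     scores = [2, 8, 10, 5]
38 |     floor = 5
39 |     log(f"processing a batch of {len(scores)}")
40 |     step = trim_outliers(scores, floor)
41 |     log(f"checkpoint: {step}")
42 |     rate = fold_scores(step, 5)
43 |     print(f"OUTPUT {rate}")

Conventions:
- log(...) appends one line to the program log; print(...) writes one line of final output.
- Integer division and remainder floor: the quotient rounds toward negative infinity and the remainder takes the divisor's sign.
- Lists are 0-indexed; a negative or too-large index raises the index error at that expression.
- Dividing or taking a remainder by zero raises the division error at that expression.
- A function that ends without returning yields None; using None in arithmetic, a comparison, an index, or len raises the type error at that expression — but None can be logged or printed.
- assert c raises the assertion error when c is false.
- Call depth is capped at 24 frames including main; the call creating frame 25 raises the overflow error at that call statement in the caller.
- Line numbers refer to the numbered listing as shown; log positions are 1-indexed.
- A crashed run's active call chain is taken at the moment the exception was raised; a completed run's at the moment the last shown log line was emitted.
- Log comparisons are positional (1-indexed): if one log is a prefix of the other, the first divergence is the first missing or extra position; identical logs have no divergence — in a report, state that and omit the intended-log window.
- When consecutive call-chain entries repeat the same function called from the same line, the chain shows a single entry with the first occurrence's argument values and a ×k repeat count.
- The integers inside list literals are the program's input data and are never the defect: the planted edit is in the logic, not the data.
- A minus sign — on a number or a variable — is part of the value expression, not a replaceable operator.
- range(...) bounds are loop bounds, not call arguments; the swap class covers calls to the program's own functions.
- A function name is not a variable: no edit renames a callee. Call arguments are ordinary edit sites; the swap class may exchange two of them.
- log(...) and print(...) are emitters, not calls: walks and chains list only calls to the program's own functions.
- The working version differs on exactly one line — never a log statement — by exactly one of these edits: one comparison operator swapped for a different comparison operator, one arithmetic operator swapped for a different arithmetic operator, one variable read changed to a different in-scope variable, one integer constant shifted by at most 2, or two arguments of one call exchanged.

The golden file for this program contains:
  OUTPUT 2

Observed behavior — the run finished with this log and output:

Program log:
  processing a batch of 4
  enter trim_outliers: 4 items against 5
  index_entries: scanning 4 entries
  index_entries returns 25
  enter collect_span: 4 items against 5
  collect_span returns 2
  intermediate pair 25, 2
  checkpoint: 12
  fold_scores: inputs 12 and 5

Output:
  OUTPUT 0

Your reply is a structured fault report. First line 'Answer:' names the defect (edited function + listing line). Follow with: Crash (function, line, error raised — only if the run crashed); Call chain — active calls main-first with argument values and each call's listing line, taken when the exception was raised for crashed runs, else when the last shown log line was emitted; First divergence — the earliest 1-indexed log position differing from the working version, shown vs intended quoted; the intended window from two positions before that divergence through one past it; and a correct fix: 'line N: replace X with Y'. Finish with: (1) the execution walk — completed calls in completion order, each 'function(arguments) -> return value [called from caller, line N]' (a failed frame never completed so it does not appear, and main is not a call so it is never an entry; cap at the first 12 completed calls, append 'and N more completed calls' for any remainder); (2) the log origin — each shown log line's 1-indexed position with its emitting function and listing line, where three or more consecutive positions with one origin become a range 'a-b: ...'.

Answer: the defect is in fold_scores at line 33.
The tell: Nothing in the log betrays the bug — only the output does.
Call chain: main -> fold_scores(12, 5) (called at line 42).
First divergence: none — the logs agree in full.
Execution walk:
  index_entries([2, 8, 10, 5]) -> 25  [called from trim_outliers, line 25]
  collect_span([2, 8, 10, 5], 5) -> 2  [called from trim_outliers, line 26]
  bind_quota(25, 2) -> 12  [called from trim_outliers, line 28]
  trim_outliers([2, 8, 10, 5], 5) -> 12  [called from main, line 40]
  fold_scores(12, 5) -> 0  [called from main, line 42]
Log origin:
  1: from main, line 39
  2: from trim_outliers, line 24
  3: from index_entries, line 2
  4: from index_entries, line 6
  5: from collect_span, line 10
  6: from collect_span, line 15
  7: from trim_outliers, line 27
  8: from main, line 41
  9: from fold_scores, line 31
A correct fix: line 33: replace `pos % pos` with `floor % pos`.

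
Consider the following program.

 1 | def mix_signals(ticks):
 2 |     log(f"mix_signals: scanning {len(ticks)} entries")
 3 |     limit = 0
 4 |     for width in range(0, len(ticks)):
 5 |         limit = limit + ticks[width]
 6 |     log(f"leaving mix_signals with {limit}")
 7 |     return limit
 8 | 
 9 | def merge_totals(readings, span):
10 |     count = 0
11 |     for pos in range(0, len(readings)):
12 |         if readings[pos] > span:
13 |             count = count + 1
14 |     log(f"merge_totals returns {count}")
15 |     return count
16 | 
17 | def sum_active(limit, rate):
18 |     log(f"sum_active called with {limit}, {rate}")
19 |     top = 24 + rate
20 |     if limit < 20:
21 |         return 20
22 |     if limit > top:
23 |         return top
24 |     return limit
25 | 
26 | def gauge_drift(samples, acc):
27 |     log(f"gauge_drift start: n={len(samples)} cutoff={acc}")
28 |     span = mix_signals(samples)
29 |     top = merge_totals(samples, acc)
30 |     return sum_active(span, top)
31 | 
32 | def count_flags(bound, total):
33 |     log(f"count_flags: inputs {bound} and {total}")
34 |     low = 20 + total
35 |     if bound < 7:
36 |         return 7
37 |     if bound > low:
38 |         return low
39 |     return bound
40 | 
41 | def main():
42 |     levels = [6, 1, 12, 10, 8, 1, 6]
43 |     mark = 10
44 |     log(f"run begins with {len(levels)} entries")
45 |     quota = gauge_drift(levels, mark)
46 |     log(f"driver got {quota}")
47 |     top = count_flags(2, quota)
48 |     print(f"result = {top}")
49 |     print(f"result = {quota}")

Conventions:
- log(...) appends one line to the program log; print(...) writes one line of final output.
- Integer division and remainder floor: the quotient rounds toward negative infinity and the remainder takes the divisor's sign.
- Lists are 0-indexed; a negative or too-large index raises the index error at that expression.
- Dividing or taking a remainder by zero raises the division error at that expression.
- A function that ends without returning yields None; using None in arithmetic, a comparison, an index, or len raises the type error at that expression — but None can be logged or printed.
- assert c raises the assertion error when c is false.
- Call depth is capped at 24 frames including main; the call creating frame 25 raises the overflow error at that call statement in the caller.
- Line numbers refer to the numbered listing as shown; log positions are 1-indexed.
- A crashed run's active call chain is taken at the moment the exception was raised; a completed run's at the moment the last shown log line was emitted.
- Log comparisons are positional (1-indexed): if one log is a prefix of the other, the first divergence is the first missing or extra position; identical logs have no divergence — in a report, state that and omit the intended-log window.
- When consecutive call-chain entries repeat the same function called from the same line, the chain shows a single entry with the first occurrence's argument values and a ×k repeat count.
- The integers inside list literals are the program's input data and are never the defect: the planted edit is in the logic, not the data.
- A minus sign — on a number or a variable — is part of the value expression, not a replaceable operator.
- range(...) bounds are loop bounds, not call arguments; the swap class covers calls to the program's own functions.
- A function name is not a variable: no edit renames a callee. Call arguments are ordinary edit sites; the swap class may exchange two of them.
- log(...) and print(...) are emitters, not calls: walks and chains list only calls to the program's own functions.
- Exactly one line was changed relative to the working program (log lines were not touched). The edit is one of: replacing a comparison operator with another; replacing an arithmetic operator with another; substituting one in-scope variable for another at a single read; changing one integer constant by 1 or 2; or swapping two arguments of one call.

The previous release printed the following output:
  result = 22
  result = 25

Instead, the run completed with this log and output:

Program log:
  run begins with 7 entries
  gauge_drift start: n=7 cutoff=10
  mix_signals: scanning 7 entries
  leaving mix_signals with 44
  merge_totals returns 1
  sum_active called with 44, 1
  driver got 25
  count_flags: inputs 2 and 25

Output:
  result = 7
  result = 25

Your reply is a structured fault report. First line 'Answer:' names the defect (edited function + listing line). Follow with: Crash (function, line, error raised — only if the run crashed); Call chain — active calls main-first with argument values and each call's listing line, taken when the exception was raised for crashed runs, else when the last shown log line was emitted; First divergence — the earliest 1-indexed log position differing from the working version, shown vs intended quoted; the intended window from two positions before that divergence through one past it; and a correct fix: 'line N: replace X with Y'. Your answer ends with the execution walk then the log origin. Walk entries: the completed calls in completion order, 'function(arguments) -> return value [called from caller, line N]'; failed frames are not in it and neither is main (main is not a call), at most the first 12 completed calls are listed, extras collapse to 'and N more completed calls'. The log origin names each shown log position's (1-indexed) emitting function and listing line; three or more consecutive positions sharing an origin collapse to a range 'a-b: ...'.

Answer: the defect is in main at line 47.
The tell: The earliest visible damage is log position 8 — 'count_flags: inputs 2 and 25' rather than the intended 'count_flags: inputs 25 and 2'.
Call chain: main -> count_flags(2, 25) (called at line 47).
First divergence: position 8 — shown 'count_flags: inputs 2 and 25', intended 'count_flags: inputs 25 and 2'.
Intended log window:
  6: sum_active called with 44, 1
  7: driver got 25
  8: count_flags: inputs 25 and 2
Execution walk:
  mix_signals([6, 1, 12, 10, 8, 1, 6]) -> 44  [called from gauge_drift, line 28]
  merge_totals([6, 1, 12, 10, 8, 1, 6], 10) -> 1  [called from gauge_drift, line 29]
  sum_active(44, 1) -> 25  [called from gauge_drift, line 30]
  gauge_drift([6, 1, 12, 10, 8, 1, 6], 10) -> 25  [called from main, line 45]
  count_flags(2, 25) -> 7  [called from main, line 47]
Log line origins:
  1: logged in main at line 44
  2: logged in gauge_drift at line 27
  3: logged in mix_signals at line 2
  4: logged in mix_signals at line 6
  5: logged in merge_totals at line 14
  6: logged in sum_active at line 18
  7: logged in main at line 46
  8: logged in count_flags at line 33
A correct fix: line 47: replace `count_flags(2, quota)` with `count_flags(quota, 2)`.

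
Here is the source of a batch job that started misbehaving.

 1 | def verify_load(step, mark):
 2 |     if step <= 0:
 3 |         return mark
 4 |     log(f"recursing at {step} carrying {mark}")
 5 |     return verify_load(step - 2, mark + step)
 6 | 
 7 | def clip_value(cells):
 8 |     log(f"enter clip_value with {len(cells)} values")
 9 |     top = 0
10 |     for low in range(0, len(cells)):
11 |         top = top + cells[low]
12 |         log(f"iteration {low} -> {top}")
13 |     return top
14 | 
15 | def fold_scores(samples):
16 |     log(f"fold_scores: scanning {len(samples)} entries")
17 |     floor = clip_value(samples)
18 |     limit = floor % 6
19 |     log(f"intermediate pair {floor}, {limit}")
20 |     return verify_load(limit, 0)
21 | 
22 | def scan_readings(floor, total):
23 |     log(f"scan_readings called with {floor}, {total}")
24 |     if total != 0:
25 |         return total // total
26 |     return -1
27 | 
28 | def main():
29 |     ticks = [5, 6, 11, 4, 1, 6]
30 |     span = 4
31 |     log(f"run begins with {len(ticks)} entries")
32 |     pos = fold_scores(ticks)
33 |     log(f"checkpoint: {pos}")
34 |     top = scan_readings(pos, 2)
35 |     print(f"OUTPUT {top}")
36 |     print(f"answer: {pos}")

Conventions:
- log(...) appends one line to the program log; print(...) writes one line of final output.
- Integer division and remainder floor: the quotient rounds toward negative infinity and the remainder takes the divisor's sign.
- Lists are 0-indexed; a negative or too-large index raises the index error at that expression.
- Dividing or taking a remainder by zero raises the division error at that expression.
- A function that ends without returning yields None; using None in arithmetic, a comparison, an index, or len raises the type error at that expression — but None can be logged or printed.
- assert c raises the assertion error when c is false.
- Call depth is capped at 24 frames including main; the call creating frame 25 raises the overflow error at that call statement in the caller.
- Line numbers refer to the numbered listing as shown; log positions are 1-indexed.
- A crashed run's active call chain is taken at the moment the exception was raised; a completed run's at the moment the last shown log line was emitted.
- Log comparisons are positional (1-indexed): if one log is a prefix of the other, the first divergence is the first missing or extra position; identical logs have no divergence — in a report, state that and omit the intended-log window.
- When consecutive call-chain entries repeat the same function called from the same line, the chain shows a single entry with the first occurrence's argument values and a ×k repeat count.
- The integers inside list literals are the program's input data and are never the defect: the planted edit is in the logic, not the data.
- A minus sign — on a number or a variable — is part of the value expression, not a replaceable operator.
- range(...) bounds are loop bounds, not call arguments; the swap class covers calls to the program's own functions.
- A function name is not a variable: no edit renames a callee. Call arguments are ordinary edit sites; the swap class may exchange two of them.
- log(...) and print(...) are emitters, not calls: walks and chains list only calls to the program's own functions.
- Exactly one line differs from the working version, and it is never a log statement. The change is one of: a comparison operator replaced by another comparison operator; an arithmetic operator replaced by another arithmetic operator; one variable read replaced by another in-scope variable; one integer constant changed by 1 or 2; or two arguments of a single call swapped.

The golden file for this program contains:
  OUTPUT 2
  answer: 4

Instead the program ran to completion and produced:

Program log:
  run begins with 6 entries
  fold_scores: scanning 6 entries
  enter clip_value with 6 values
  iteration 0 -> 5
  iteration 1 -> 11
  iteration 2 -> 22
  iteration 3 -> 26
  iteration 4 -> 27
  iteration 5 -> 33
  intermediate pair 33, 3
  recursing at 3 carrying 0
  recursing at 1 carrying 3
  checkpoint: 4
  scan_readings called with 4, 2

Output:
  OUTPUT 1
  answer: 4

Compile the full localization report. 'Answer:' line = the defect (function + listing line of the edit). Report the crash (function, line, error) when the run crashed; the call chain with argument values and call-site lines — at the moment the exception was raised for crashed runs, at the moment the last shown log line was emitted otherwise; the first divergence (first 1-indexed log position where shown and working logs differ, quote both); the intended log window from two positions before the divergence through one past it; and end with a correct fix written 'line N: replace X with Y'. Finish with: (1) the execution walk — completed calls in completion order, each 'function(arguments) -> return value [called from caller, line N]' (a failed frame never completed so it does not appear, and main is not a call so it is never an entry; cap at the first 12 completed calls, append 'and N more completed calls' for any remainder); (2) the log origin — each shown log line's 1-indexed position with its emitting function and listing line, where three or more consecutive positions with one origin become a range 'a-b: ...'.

Answer: the defect is in scan_readings at line 25.
The tell: The logs agree in full; only the final output differs.
Call chain: main -> scan_readings(4, 2) (called at line 34).
First divergence: none (the log streams are identical).
Execution walk:
  clip_value([5, 6, 11, 4, 1, 6]) -> 33  [called from fold_scores, line 17]
  verify_load(-1, 4) -> 4  [called from verify_load, line 5]
  verify_load(1, 3) -> 4  [called from verify_load, line 5]
  verify_load(3, 0) -> 4  [called from fold_scores, line 20]
  fold_scores([5, 6, 11, 4, 1, 6]) -> 4  [called from main, line 32]
  scan_readings(4, 2) -> 1  [called from main, line 34]
Log origin:
  1: emitted by main (line 31)
  2: emitted by fold_scores (line 16)
  3: emitted by clip_value (line 8)
  4-9: emitted by clip_value (line 12)
  10: emitted by fold_scores (line 19)
  11: emitted by verify_load (line 4)
  12: emitted by verify_load (line 4)
  13: emitted by main (line 33)
  14: emitted by scan_readings (line 23)
A correct fix: line 25: replace `total // total` with `floor // total`.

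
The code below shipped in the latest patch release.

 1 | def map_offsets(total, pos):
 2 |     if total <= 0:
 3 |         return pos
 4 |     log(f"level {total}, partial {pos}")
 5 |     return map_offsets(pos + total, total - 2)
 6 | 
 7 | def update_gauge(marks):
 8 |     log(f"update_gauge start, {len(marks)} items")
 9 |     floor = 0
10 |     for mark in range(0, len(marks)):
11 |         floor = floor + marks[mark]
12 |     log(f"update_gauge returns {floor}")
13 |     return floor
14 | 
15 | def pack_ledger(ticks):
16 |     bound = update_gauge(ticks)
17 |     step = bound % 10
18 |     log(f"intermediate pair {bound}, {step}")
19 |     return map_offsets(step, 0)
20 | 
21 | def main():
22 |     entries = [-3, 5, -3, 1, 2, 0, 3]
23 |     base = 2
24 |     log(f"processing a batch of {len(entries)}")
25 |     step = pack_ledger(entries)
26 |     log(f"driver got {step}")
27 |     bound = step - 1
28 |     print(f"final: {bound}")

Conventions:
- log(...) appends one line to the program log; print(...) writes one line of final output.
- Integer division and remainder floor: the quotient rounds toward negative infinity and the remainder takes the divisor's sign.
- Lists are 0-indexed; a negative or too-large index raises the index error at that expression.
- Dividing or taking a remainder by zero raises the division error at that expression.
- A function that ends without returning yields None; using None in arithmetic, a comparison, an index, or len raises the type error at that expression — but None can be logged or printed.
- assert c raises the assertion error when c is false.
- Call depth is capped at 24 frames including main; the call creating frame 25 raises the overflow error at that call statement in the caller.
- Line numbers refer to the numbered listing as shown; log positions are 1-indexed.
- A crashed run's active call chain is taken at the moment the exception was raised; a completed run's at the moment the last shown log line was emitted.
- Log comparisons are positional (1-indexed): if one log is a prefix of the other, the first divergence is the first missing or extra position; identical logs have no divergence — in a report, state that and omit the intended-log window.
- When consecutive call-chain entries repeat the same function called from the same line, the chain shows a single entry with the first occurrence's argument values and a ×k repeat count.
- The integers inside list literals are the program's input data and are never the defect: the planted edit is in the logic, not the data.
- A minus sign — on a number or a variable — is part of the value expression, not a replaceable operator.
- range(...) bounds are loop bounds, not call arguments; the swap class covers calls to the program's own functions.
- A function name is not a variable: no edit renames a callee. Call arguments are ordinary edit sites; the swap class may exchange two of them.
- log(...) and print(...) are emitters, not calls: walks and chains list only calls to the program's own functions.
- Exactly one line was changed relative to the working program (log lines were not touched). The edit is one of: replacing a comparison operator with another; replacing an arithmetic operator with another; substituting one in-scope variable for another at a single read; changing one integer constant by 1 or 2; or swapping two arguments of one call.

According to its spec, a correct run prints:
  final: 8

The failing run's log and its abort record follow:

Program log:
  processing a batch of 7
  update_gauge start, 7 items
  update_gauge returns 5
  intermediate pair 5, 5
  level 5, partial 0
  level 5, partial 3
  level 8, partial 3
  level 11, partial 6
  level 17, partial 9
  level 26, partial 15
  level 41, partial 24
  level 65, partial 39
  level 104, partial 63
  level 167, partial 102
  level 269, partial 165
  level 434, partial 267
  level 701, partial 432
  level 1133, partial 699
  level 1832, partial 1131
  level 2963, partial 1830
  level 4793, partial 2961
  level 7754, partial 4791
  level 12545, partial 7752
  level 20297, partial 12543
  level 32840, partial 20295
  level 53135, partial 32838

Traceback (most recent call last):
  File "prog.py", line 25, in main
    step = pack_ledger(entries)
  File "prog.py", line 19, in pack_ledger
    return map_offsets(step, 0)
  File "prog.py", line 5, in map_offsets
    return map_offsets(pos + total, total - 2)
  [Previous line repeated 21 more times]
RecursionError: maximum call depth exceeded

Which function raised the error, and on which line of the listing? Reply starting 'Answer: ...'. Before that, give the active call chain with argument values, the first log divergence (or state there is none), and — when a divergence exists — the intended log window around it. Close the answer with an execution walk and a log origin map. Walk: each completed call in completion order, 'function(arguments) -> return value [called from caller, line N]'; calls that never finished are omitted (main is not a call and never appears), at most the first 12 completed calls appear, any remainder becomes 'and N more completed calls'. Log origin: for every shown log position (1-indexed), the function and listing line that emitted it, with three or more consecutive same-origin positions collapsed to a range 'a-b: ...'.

Answer: the error was raised in map_offsets, line 5.
Key observation: The log first diverges at position 6: the faulty run prints 'level 5, partial 3' where the working version prints 'level 3, partial 5'.
Call chain: main -> pack_ledger([-3, 5, -3, 1, 2, 0, 3]) (called at line 25) -> map_offsets(5, 0) (called at line 19) -> map_offsets(5, 3) (called at line 5) ×21.
First divergence: position 6 — shown 'level 5, partial 3', intended 'level 3, partial 5'.
Intended log window:
  4: intermediate pair 5, 5
  5: level 5, partial 0
  6: level 3, partial 5
  7: level 1, partial 8
Execution walk:
  update_gauge([-3, 5, -3, 1, 2, 0, 3]) -> 5  [called from pack_ledger, line 16]
Log origins:
  1: emitted by main (line 24)
  2: emitted by update_gauge (line 8)
  3: emitted by update_gauge (line 12)
  4: emitted by pack_ledger (line 18)
  5-26: emitted by map_offsets (line 4)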